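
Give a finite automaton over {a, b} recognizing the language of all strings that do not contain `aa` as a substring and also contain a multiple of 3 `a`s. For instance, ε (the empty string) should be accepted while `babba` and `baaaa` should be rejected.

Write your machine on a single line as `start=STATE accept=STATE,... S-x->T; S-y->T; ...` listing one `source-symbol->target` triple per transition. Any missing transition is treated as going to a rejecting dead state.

start=s0; accept=s0,s8; s0-a->s1; s0-b->s0; s1-a->s2; s1-b->s3; s2-a->s4; s2-b->s2; s3-a->s5; s3-b->s3; s4-a->s6; s4-b->s4; s5-a->s4; s5-b->s7; s6-a->s2; s6-b->s6; s7-a->s8; s7-b->s7; s8-a->s6; s8-b->s0

Handle the two conditions separately and then intersect. The first has 3 states tracking partial matches of the forbidden pattern `aa`; the second has 3 states tracking the count of `a`s modulo 3. A product state is a pair (one from each), accepting exactly when both do.
A 9-state machine:
        a   b  
>* s0   s1  s0 
   s1   s2  s3 
   s2   s4  s2 
   s3   s5  s3 
   s4   s6  s4 
   s5   s4  s7 
   s6   s2  s6 
   s7   s8  s7 
 * s8   s6  s0 
(> = start, * = accepting)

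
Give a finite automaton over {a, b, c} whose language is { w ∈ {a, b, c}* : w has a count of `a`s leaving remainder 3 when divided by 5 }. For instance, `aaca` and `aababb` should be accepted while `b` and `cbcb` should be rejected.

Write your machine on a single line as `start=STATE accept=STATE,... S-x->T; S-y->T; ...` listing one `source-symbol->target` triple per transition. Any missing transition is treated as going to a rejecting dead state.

start=q0; accept=q3; q0-a->q1; q0-b->q0; q0-c->q0; q1-a->q2; q1-b->q1; q1-c->q1; q2-a->q3; q2-b->q2; q2-c->q2; q3-a->q4; q3-b->q3; q3-c->q3; q4-a->q0; q4-b->q4; q4-c->q4

Keep the running count of `a`s modulo 5: each `a` advances along the cycle q0 → q1 → q2 → q3 → q4 → q0 while other symbols loop. Accept at q3.
5 states suffice.
        a   b   c  
>  q0   q1  q0  q0 
   q1   q2  q1  q1 
   q2   q3  q2  q2 
 * q3   q4  q3  q3 
   q4   q0  q4  q4 
(> = start, * = accepting)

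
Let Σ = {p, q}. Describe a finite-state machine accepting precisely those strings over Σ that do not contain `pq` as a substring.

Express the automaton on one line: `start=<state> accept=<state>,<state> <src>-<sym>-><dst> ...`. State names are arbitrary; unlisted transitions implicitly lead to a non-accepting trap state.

Track partial matches of the forbidden pattern `pq`. State s2 is a dead state reached once `pq` has occurred; every other state accepts. s0 means no part of `pq` is currently matched.
With 3 states:
        p   q  
>* s0   s1  s0 
 * s1   s1  s2 
   s2   s2  s2 
(> = start, * = accepting)

start=s0 accept=s0,s1 s0-p->s1 s0-q->s0 s1-p->s1 s1-q->s2 s2-p->s2 s2-q->s2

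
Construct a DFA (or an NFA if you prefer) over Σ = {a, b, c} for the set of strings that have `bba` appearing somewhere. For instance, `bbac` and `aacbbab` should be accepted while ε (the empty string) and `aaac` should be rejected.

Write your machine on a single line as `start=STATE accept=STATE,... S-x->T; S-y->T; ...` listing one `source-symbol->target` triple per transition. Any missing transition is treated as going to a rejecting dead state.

States s0..s2 record the length of the longest prefix of `bba` that matches the current input suffix. Reaching s3 means `bba` has been seen, and we stay there forever. Accept from s3.
4 states suffice.
        a   b   c  
>  s0   s0  s1  s0 
   s1   s0  s2  s0 
   s2   s3  s2  s0 
 * s3   s3  s3  s3 
(> = start, * = accepting)

start=s0; accept=s3; s0-a->s0; s0-b->s1; s0-c->s0; s1-a->s0; s1-b->s2; s1-c->s0; s2-a->s3; s2-b->s2; s2-c->s0; s3-a->s3; s3-b->s3; s3-c->s3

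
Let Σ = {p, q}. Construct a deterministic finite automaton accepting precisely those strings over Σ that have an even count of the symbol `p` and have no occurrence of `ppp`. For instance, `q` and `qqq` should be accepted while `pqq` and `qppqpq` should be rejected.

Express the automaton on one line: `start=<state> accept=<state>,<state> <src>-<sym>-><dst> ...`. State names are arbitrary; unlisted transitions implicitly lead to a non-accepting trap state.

start=A accept=A,C,F A-p->B A-q->A B-p->C B-q->D C-p->E C-q->A D-p->F D-q->D E-p->E E-q->E F-p->G F-q->A G-p->E G-q->D

Handle the two conditions separately and then intersect. The first has 2 states tracking the count of `p`s modulo 2; the second has 4 states tracking partial matches of the forbidden pattern `ppp`. A product state is a pair (one from each), accepting exactly when both do. Equivalent product states are then merged.
       p  q 
>* A   B  A 
   B   C  D 
 * C   E  A 
   D   F  D 
   E   E  E 
 * F   G  A 
   G   E  D 
(> = start, * = accepting)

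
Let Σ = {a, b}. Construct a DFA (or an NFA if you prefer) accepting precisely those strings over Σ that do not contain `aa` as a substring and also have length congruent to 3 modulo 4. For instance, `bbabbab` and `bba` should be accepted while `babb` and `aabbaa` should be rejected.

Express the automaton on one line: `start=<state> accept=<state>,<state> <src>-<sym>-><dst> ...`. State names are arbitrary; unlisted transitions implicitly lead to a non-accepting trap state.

start=q0 accept=q6,q7 q0-a->q1 q0-b->q2 q1-a->q3 q1-b->q4 q2-a->q5 q2-b->q4 q3-a->q3 q3-b->q3 q4-a->q6 q4-b->q7 q5-a->q3 q5-b->q7 q6-a->q3 q6-b->q0 q7-a->q8 q7-b->q0 q8-a->q3 q8-b->q2

Handle the two conditions separately and then intersect. The first has 3 states tracking partial matches of the forbidden pattern `aa`; the second has 4 states tracking the input length modulo 4. A product state is a pair (one from each), accepting exactly when both do. Minimizing collapses redundant product states.
9 states suffice.
        a   b  
>  q0   q1  q2 
   q1   q3  q4 
   q2   q5  q4 
   q3   q3  q3 
   q4   q6  q7 
   q5   q3  q7 
 * q6   q3  q0 
 * q7   q8  q0 
   q8   q3  q2 
(> = start, * = accepting)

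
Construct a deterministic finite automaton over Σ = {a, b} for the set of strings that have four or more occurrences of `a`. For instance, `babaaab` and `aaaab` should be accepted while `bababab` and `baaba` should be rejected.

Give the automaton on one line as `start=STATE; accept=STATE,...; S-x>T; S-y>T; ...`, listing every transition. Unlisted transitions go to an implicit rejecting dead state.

start=S0; accept=S4,S5; S0-a>S1; S0-b>S0; S1-a>S2; S1-b>S1; S2-a>S3; S2-b>S2; S3-a>S4; S3-b>S3; S4-a>S5; S4-b>S4; S5-a>S5; S5-b>S5

Count `a`s, saturating at 5: states S0 through S4 mean 0 through 4 `a`s seen; S5 means more than 4. Each `a` increments (capped at S5); other symbols loop. Accept from {S4, S5}.
        a   b  
>  S0   S1  S0 
   S1   S2  S1 
   S2   S3  S2 
   S3   S4  S3 
 * S4   S5  S4 
 * S5   S5  S5 
(> = start, * = accepting)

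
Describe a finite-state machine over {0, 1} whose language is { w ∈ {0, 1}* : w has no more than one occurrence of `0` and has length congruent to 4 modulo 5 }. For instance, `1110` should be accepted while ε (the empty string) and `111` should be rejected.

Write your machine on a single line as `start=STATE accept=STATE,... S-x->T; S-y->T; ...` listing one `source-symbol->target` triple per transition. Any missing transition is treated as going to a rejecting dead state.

Run two small machines in parallel and take their product. The first has 3 states tracking the count of `0`s, saturating at 2; the second has 5 states tracking the input length modulo 5. A product state is a pair (one from each), accepting exactly when both do. Minimizing collapses redundant product states.
          0    1  
>  q0     q1   q2 
   q1     q3   q4 
   q2     q4   q5 
   q3     q3   q3 
   q4     q3   q6 
   q5     q6   q7 
   q6     q3   q8 
   q7     q8   q9 
 * q8     q3  q10 
 * q9    q10   q0 
   q10    q3   q1 
(> = start, * = accepting)

start=q0; accept=q8,q9; q0-0->q1; q0-1->q2; q1-0->q3; q1-1->q4; q2-0->q4; q2-1->q5; q3-0->q3; q3-1->q3; q4-0->q3; q4-1->q6; q5-0->q6; q5-1->q7; q6-0->q3; q6-1->q8; q7-0->q8; q7-1->q9; q8-0->q3; q8-1->q10; q9-0->q10; q9-1->q0; q10-0->q3; q10-1->q1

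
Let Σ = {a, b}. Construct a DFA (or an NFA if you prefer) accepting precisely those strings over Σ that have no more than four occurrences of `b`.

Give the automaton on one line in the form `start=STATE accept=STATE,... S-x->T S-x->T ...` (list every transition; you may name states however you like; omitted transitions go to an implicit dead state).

Only the number of `b`s matters, and only up to 5. Make a chain s0 → s1 → s2 → s3 → s4 → s5 advanced by each `b` (with s5 absorbing); every other symbol self-loops. The accepting set is {s0, s1, s2, s3, s4}.
        a   b  
>* s0   s0  s1 
 * s1   s1  s2 
 * s2   s2  s3 
 * s3   s3  s4 
 * s4   s4  s5 
   s5   s5  s5 
(> = start, * = accepting)

start=s0 accept=s0,s1,s2,s3,s4 s0-a->s0 s0-b->s1 s1-a->s1 s1-b->s2 s2-a->s2 s2-b->s3 s3-a->s3 s3-b->s4 s4-a->s4 s4-b->s5 s5-a->s5 s5-b->s5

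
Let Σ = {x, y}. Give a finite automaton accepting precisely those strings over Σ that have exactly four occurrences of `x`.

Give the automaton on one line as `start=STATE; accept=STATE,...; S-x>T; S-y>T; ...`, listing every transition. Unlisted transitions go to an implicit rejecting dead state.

start=S0; accept=S4; S0-x>S1; S0-y>S0; S1-x>S2; S1-y>S1; S2-x>S3; S2-y>S2; S3-x>S4; S3-y>S3; S4-x>S5; S4-y>S4; S5-x>S5; S5-y>S5

Only the number of `x`s matters, and only up to 5. Make a chain S0 → S1 → S2 → S3 → S4 → S5 advanced by each `x` (with S5 absorbing); every other symbol self-loops. The accepting set is {S4}.
        x   y  
>  S0   S1  S0 
   S1   S2  S1 
   S2   S3  S2 
   S3   S4  S3 
 * S4   S5  S4 
   S5   S5  S5 
(> = start, * = accepting)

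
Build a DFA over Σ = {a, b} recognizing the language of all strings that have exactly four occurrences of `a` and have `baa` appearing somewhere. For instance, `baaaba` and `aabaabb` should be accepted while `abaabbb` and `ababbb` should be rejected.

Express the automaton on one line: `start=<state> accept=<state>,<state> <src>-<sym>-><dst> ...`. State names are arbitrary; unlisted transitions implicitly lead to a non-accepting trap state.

Run two small machines in parallel and take their product. One (6 states) tracks the count of `a`s, saturating at 5; the other (4 states) tracks whether and how much of `baa` has been seen. Each combined state is a pair, one component from each; accept when both components accept. Minimizing collapses redundant product states.
With 13 states:
          a    b  
>  S0     S1   S2 
   S1     S3   S4 
   S2     S5   S2 
   S3     S6   S7 
   S4     S8   S4 
   S5     S9   S4 
   S6     S6   S6 
   S7    S10   S7 
   S8    S11   S7 
   S9    S11   S9 
   S10   S12   S6 
   S11   S12  S11 
 * S12    S6  S12 
(> = start, * = accepting)

start=S0 accept=S12 S0-a->S1 S0-b->S2 S1-a->S3 S1-b->S4 S2-a->S5 S2-b->S2 S3-a->S6 S3-b->S7 S4-a->S8 S4-b->S4 S5-a->S9 S5-b->S4 S6-a->S6 S6-b->S6 S7-a->S10 S7-b->S7 S8-a->S11 S8-b->S7 S9-a->S11 S9-b->S9 S10-a->S12 S10-b->S6 S11-a->S12 S11-b->S11 S12-a->S6 S12-b->S12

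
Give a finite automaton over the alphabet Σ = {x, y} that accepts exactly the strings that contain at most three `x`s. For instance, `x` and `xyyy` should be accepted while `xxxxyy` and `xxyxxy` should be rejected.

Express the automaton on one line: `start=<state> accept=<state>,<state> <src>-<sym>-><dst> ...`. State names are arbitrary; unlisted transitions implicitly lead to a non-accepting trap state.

Only the number of `x`s matters, and only up to 4. Make a chain q0 → q1 → q2 → q3 → q4 advanced by each `x` (with q4 absorbing); every other symbol self-loops. The accepting set is {q0, q1, q2, q3}.
5 states suffice.
        x   y  
>* q0   q1  q0 
 * q1   q2  q1 
 * q2   q3  q2 
 * q3   q4  q3 
   q4   q4  q4 
(> = start, * = accepting)

start=q0 accept=q0,q1,q2,q3 q0-x->q1 q0-y->q0 q1-x->q2 q1-y->q1 q2-x->q3 q2-y->q2 q3-x->q4 q3-y->q3 q4-x->q4 q4-y->q4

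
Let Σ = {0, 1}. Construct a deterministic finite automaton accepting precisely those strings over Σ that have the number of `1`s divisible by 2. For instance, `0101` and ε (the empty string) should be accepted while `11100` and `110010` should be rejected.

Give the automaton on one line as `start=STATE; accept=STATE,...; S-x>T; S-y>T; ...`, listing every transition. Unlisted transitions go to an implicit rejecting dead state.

Keep the running count of `1`s modulo 2: each `1` advances along the cycle s0 → s1 → s0 while other symbols loop. Accept at s0.
        0   1  
>* s0   s0  s1 
   s1   s1  s0 
(> = start, * = accepting)

start=s0; accept=s0; s0-0>s0; s0-1>s1; s1-0>s1; s1-1>s0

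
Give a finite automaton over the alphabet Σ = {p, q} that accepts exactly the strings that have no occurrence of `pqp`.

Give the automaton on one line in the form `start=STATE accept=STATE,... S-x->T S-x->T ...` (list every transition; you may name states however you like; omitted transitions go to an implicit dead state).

This is the complement of 'contains `pqp`'. Use the same substring-matching states — A through D holding how much of `pqp` has just been matched — but flip the accepting set: everything except the trap D accepts.
4 states suffice.
       p  q 
>* A   B  A 
 * B   B  C 
 * C   D  A 
   D   D  D 
(> = start, * = accepting)

start=A accept=A,B,C A-p->B A-q->A B-p->B B-q->C C-p->D C-q->A D-p->D D-q->D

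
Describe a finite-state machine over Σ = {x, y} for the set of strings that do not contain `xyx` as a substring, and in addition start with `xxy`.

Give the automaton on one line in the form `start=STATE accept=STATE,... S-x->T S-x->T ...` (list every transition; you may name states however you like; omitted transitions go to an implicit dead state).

Run two small machines in parallel and take their product. The first has 4 states tracking partial matches of the forbidden pattern `xyx`; the second has 5 states tracking whether the input so far still matches the prefix `xxy`. A product state is a pair (one from each), accepting exactly when both do.
An 11-state machine:
          x    y  
>  S0     S1   S2 
   S1     S3   S4 
   S2     S5   S2 
   S3     S5   S6 
   S4     S7   S2 
   S5     S5   S4 
 * S6     S8   S9 
   S7     S7   S7 
   S8     S8   S8 
 * S9    S10   S9 
 * S10   S10   S6 
(> = start, * = accepting)

start=S0 accept=S6,S9,S10 S0-x->S1 S0-y->S2 S1-x->S3 S1-y->S4 S2-x->S5 S2-y->S2 S3-x->S5 S3-y->S6 S4-x->S7 S4-y->S2 S5-x->S5 S5-y->S4 S6-x->S8 S6-y->S9 S7-x->S7 S7-y->S7 S8-x->S8 S8-y->S8 S9-x->S10 S9-y->S9 S10-x->S10 S10-y->S6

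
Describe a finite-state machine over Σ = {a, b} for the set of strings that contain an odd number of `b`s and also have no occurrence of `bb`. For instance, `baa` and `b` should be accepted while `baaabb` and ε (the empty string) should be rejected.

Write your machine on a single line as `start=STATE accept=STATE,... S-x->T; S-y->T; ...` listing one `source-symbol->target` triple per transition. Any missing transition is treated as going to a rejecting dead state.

start=s0; accept=s1,s2; s0-a->s0; s0-b->s1; s1-a->s2; s1-b->s3; s2-a->s2; s2-b->s4; s3-a->s3; s3-b->s5; s4-a->s0; s4-b->s5; s5-a->s5; s5-b->s3

Handle the two conditions separately and then intersect. The first has 2 states tracking the count of `b`s modulo 2; the second has 3 states tracking partial matches of the forbidden pattern `bb`. A product state is a pair (one from each), accepting exactly when both do.
6 states suffice.
        a   b  
>  s0   s0  s1 
 * s1   s2  s3 
 * s2   s2  s4 
   s3   s3  s5 
   s4   s0  s5 
   s5   s5  s3 
(> = start, * = accepting)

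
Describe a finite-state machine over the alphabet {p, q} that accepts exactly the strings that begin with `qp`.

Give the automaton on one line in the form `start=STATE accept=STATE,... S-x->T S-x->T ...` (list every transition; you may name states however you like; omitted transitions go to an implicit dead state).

Check the first 2 symbols one by one: S0 through S1 record how many have matched `qp` so far; any wrong symbol goes to the dead state S3. After all 2 match we enter the accepting sink S2.
With 4 states:
        p   q  
>  S0   S3  S1 
   S1   S2  S3 
 * S2   S2  S2 
   S3   S3  S3 
(> = start, * = accepting)

start=S0 accept=S2 S0-p->S3 S0-q->S1 S1-p->S2 S1-q->S3 S2-p->S2 S2-q->S2 S3-p->S3 S3-q->S3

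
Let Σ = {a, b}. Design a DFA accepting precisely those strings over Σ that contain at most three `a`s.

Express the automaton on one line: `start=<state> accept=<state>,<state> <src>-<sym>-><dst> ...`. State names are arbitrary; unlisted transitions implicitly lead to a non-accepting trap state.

Only the number of `a`s matters, and only up to 4. Make a chain S0 → S1 → S2 → S3 → S4 advanced by each `a` (with S4 absorbing); every other symbol self-loops. The accepting set is {S0, S1, S2, S3}.
With 5 states:
        a   b  
>* S0   S1  S0 
 * S1   S2  S1 
 * S2   S3  S2 
 * S3   S4  S3 
   S4   S4  S4 
(> = start, * = accepting)

start=S0 accept=S0,S1,S2,S3 S0-a->S1 S0-b->S0 S1-a->S2 S1-b->S1 S2-a->S3 S2-b->S2 S3-a->S4 S3-b->S3 S4-a->S4 S4-b->S4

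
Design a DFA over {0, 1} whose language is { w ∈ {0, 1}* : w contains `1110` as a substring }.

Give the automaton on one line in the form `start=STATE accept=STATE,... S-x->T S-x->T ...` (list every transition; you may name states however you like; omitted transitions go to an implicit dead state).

Track how much of `1110` has been matched so far: state q0 is no progress, q4 is the absorbing accept state reached once `1110` has occurred. Intermediate states record partial matches; on a mismatch, fall back to the longest reusable overlap.
A 5-state machine:
        0   1  
>  q0   q0  q1 
   q1   q0  q2 
   q2   q0  q3 
   q3   q4  q3 
 * q4   q4  q4 
(> = start, * = accepting)

start=q0 accept=q4 q0-0->q0 q0-1->q1 q1-0->q0 q1-1->q2 q2-0->q0 q2-1->q3 q3-0->q4 q3-1->q3 q4-0->q4 q4-1->q4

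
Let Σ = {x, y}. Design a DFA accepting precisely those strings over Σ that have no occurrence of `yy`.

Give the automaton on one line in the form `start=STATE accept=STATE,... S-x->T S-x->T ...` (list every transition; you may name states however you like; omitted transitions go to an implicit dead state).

This is the complement of 'contains `yy`'. Use the same substring-matching states — A through C holding how much of `yy` has just been matched — but flip the accepting set: everything except the trap C accepts.
A 3-state machine:
       x  y 
>* A   A  B 
 * B   A  C 
   C   C  C 
(> = start, * = accepting)

start=A accept=A,B A-x->A A-y->B B-x->A B-y->C C-x->C C-y->C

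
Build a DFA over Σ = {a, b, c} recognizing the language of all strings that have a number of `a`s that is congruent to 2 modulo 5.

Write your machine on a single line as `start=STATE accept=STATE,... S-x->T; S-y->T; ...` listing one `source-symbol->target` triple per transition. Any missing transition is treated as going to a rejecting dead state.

start=q0; accept=q2; q0-a->q1; q0-b->q0; q0-c->q0; q1-a->q2; q1-b->q1; q1-c->q1; q2-a->q3; q2-b->q2; q2-c->q2; q3-a->q4; q3-b->q3; q3-c->q3; q4-a->q0; q4-b->q4; q4-c->q4

The only thing that matters is how many `a`s have appeared, reduced mod 5. Use one state per residue: q0 for 0, …, q4 for 4. Reading `a` moves to the next residue; anything else stays put. q2 is accepting.
A 5-state machine:
        a   b   c  
>  q0   q1  q0  q0 
   q1   q2  q1  q1 
 * q2   q3  q2  q2 
   q3   q4  q3  q3 
   q4   q0  q4  q4 
(> = start, * = accepting)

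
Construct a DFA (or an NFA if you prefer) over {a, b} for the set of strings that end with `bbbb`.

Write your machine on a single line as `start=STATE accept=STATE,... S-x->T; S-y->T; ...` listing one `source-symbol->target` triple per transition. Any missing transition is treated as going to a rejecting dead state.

start=S0; accept=S4; S0-a->S0; S0-b->S1; S1-a->S0; S1-b->S2; S2-a->S0; S2-b->S3; S3-a->S0; S3-b->S4; S4-a->S0; S4-b->S4

Remember how much of `bbbb` the current input suffix matches. State S0 means no match yet; S1 means the last symbol is `b`; S2 means the last 2 symbols are `bb`; S3 means the last 3 symbols are `bbb`; S4 means the last 4 symbols are `bbbb`. Only S4 accepts. On a mismatch, fall back to the longest proper suffix that is still a prefix of `bbbb`.
5 states suffice.
        a   b  
>  S0   S0  S1 
   S1   S0  S2 
   S2   S0  S3 
   S3   S0  S4 
 * S4   S0  S4 
(> = start, * = accepting)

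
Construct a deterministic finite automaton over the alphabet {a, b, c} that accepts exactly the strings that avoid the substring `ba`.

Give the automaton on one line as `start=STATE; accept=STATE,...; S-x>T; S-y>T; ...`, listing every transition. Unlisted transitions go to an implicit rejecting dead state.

start=q0; accept=q0,q1; q0-a>q0; q0-b>q1; q0-c>q0; q1-a>q2; q1-b>q1; q1-c>q0; q2-a>q2; q2-b>q2; q2-c>q2

This is the complement of 'contains `ba`'. Use the same substring-matching states — q0 through q2 holding how much of `ba` has just been matched — but flip the accepting set: everything except the trap q2 accepts.
A 3-state machine:
        a   b   c  
>* q0   q0  q1  q0 
 * q1   q2  q1  q0 
   q2   q2  q2  q2 
(> = start, * = accepting)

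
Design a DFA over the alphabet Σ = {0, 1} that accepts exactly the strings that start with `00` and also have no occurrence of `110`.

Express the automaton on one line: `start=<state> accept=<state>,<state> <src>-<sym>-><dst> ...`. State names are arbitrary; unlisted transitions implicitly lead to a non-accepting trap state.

start=s0 accept=s3,s4,s5 s0-0->s1 s0-1->s2 s1-0->s3 s1-1->s2 s2-0->s2 s2-1->s2 s3-0->s3 s3-1->s4 s4-0->s3 s4-1->s5 s5-0->s2 s5-1->s5

Handle the two conditions separately and then intersect. One (4 states) tracks whether the input so far still matches the prefix `00`; the other (4 states) tracks partial matches of the forbidden pattern `110`. Each combined state is a pair, one component from each; accept when both components accept. Equivalent product states are then merged.
With 6 states:
        0   1  
>  s0   s1  s2 
   s1   s3  s2 
   s2   s2  s2 
 * s3   s3  s4 
 * s4   s3  s5 
 * s5   s2  s5 
(> = start, * = accepting)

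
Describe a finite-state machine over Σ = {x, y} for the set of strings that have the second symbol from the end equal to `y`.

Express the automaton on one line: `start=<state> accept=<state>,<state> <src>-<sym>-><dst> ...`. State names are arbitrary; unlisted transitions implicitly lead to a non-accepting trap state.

start=S0 accept=S5,S6 S0-x->S1 S0-y->S2 S1-x->S3 S1-y->S4 S2-x->S5 S2-y->S6 S3-x->S3 S3-y->S4 S4-x->S5 S4-y->S6 S5-x->S3 S5-y->S4 S6-x->S5 S6-y->S6

A DFA must remember the last 2 symbols (since which symbol is second-to-last isn't known until the input ends). Use one state per possible window of the last ≤2 symbols; accept from those whose window starts with `y`.
7 states suffice.
        x   y  
>  S0   S1  S2 
   S1   S3  S4 
   S2   S5  S6 
   S3   S3  S4 
   S4   S5  S6 
 * S5   S3  S4 
 * S6   S5  S6 
(> = start, * = accepting)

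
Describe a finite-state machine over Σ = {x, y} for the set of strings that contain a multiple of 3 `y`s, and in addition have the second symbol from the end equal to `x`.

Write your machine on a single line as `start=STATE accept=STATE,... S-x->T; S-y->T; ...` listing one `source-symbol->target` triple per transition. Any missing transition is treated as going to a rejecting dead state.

start=q0; accept=q3,q12; q0-x->q1; q0-y->q2; q1-x->q3; q1-y->q4; q2-x->q5; q2-y->q6; q3-x->q3; q3-y->q4; q4-x->q5; q4-y->q6; q5-x->q7; q5-y->q8; q6-x->q9; q6-y->q10; q7-x->q7; q7-y->q8; q8-x->q9; q8-y->q10; q9-x->q11; q9-y->q12; q10-x->q13; q10-y->q14; q11-x->q11; q11-y->q12; q12-x->q13; q12-y->q14; q13-x->q3; q13-y->q4; q14-x->q5; q14-y->q6

Handle the two conditions separately and then intersect. The first has 3 states tracking the count of `y`s modulo 3; the second has 7 states tracking the last 2 symbols read. A product state is a pair (one from each), accepting exactly when both do.
          x    y  
>  q0     q1   q2 
   q1     q3   q4 
   q2     q5   q6 
 * q3     q3   q4 
   q4     q5   q6 
   q5     q7   q8 
   q6     q9  q10 
   q7     q7   q8 
   q8     q9  q10 
   q9    q11  q12 
   q10   q13  q14 
   q11   q11  q12 
 * q12   q13  q14 
   q13    q3   q4 
   q14    q5   q6 
(> = start, * = accepting)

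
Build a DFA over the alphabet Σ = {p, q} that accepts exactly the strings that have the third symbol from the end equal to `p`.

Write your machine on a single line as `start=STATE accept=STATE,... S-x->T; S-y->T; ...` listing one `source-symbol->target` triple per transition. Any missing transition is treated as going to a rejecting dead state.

Because acceptance depends on a position counted from the end, the machine has to buffer the most recent 3 symbols. Make each state the string of the last up-to-3 symbols read; on input `x` shift the window left and append `x`. Accept when the buffered window has length 3 and begins with `p`.
With 15 states:
       p  q 
>  A   B  C 
   B   D  E 
   C   F  G 
   D   H  I 
   E   J  K 
   F   L  M 
   G   N  O 
 * H   H  I 
 * I   J  K 
 * J   L  M 
 * K   N  O 
   L   H  I 
   M   J  K 
   N   L  M 
   O   N  O 
(> = start, * = accepting)

start=A; accept=H,I,J,K; A-p->B; A-q->C; B-p->D; B-q->E; C-p->F; C-q->G; D-p->H; D-q->I; E-p->J; E-q->K; F-p->L; F-q->M; G-p->N; G-q->O; H-p->H; H-q->I; I-p->J; I-q->K; J-p->L; J-q->M; K-p->N; K-q->O; L-p->H; L-q->I; M-p->J; M-q->K; N-p->L; N-q->M; O-p->N; O-q->O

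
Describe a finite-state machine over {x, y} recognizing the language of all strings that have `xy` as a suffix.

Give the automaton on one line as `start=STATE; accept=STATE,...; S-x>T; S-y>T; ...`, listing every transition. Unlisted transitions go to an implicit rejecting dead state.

start=q0; accept=q2; q0-x>q1; q0-y>q0; q1-x>q1; q1-y>q2; q2-x>q1; q2-y>q0

Let each state record the length of the longest suffix of the input read so far that is also a prefix of `xy`. q1 means the last symbol is `x`; q2 means the last 2 symbols are `xy`. Accept only at q2, where the string currently ends in `xy`.
3 states suffice.
        x   y  
>  q0   q1  q0 
   q1   q1  q2 
 * q2   q1  q0 
(> = start, * = accepting)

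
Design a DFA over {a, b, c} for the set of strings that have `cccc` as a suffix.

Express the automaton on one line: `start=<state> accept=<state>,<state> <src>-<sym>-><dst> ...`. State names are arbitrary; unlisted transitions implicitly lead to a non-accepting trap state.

start=q0 accept=q4 q0-a->q0 q0-b->q0 q0-c->q1 q1-a->q0 q1-b->q0 q1-c->q2 q2-a->q0 q2-b->q0 q2-c->q3 q3-a->q0 q3-b->q0 q3-c->q4 q4-a->q0 q4-b->q0 q4-c->q4

Let each state record the length of the longest suffix of the input read so far that is also a prefix of `cccc`. q1 means the last symbol is `c`; q2 means the last 2 symbols are `cc`; q3 means the last 3 symbols are `ccc`; q4 means the last 4 symbols are `cccc`. Accept only at q4, where the string currently ends in `cccc`.
        a   b   c  
>  q0   q0  q0  q1 
   q1   q0  q0  q2 
   q2   q0  q0  q3 
   q3   q0  q0  q4 
 * q4   q0  q0  q4 
(> = start, * = accepting)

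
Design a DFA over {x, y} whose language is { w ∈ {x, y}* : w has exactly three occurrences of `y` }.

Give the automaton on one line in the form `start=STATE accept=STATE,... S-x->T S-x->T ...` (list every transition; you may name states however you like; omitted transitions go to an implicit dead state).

start=q0 accept=q3 q0-x->q0 q0-y->q1 q1-x->q1 q1-y->q2 q2-x->q2 q2-y->q3 q3-x->q3 q3-y->q4 q4-x->q4 q4-y->q4

Only the number of `y`s matters, and only up to 4. Make a chain q0 → q1 → q2 → q3 → q4 advanced by each `y` (with q4 absorbing); every other symbol self-loops. The accepting set is {q3}.
5 states suffice.
        x   y  
>  q0   q0  q1 
   q1   q1  q2 
   q2   q2  q3 
 * q3   q3  q4 
   q4   q4  q4 
(> = start, * = accepting)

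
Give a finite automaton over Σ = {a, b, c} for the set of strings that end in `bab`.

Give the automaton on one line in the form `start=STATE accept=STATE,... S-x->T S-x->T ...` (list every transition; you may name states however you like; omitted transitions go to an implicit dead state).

start=q0 accept=q3 q0-a->q0 q0-b->q1 q0-c->q0 q1-a->q2 q1-b->q1 q1-c->q0 q2-a->q0 q2-b->q3 q2-c->q0 q3-a->q2 q3-b->q1 q3-c->q0

Remember how much of `bab` the current input suffix matches. State q0 means no match yet; q1 means the last symbol is `b`; q2 means the last 2 symbols are `ba`; q3 means the last 3 symbols are `bab`. Only q3 accepts. On a mismatch, fall back to the longest proper suffix that is still a prefix of `bab`.
4 states suffice.
        a   b   c  
>  q0   q0  q1  q0 
   q1   q2  q1  q0 
   q2   q0  q3  q0 
 * q3   q2  q1  q0 
(> = start, * = accepting)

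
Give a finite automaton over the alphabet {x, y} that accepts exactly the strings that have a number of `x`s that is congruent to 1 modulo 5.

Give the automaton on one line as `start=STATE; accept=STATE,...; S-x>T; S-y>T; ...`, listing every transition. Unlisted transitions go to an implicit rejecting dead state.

The only thing that matters is how many `x`s have appeared, reduced mod 5. Use one state per residue: q0 for 0, …, q4 for 4. Reading `x` moves to the next residue; anything else stays put. q1 is accepting.
        x   y  
>  q0   q1  q0 
 * q1   q2  q1 
   q2   q3  q2 
   q3   q4  q3 
   q4   q0  q4 
(> = start, * = accepting)

start=q0; accept=q1; q0-x>q1; q0-y>q0; q1-x>q2; q1-y>q1; q2-x>q3; q2-y>q2; q3-x>q4; q3-y>q3; q4-x>q0; q4-y>q4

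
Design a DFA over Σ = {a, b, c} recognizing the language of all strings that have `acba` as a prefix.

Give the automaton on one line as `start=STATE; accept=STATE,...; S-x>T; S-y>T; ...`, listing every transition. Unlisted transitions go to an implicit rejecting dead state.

start=S0; accept=S4; S0-a>S1; S0-b>S5; S0-c>S5; S1-a>S5; S1-b>S5; S1-c>S2; S2-a>S5; S2-b>S3; S2-c>S5; S3-a>S4; S3-b>S5; S3-c>S5; S4-a>S4; S4-b>S4; S4-c>S4; S5-a>S5; S5-b>S5; S5-c>S5

Check the first 4 symbols one by one: S0 through S3 record how many have matched `acba` so far; any wrong symbol goes to the dead state S5. After all 4 match we enter the accepting sink S4.
A 6-state machine:
        a   b   c  
>  S0   S1  S5  S5 
   S1   S5  S5  S2 
   S2   S5  S3  S5 
   S3   S4  S5  S5 
 * S4   S4  S4  S4 
   S5   S5  S5  S5 
(> = start, * = accepting)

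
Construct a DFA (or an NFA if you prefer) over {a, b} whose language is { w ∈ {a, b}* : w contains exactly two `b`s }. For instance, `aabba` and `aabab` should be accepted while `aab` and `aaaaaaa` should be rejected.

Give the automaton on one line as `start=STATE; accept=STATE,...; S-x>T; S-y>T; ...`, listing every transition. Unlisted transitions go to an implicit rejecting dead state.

Only the number of `b`s matters, and only up to 3. Make a chain q0 → q1 → q2 → q3 advanced by each `b` (with q3 absorbing); every other symbol self-loops. The accepting set is {q2}.
4 states suffice.
        a   b  
>  q0   q0  q1 
   q1   q1  q2 
 * q2   q2  q3 
   q3   q3  q3 
(> = start, * = accepting)

start=q0; accept=q2; q0-a>q0; q0-b>q1; q1-a>q1; q1-b>q2; q2-a>q2; q2-b>q3; q3-a>q3; q3-b>q3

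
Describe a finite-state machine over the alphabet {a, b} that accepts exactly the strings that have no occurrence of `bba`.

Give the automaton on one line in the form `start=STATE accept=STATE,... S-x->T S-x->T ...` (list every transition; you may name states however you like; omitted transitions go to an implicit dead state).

start=q0 accept=q0,q1,q2 q0-a->q0 q0-b->q1 q1-a->q0 q1-b->q2 q2-a->q3 q2-b->q2 q3-a->q3 q3-b->q3

Track partial matches of the forbidden pattern `bba`. State q3 is a dead state reached once `bba` has occurred; every other state accepts. q0 means no part of `bba` is currently matched.
With 4 states:
        a   b  
>* q0   q0  q1 
 * q1   q0  q2 
 * q2   q3  q2 
   q3   q3  q3 
(> = start, * = accepting)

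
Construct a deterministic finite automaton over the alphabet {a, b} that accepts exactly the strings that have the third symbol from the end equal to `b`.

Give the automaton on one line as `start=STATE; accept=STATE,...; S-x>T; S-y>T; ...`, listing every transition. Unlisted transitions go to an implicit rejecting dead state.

Because acceptance depends on a position counted from the end, the machine has to buffer the most recent 3 symbols. Make each state the string of the last up-to-3 symbols read; on input `x` shift the window left and append `x`. Accept when the buffered window has length 3 and begins with `b`.
15 states suffice.
          a    b  
>  s0     s1   s2 
   s1     s3   s4 
   s2     s5   s6 
   s3     s7   s8 
   s4     s9  s10 
   s5    s11  s12 
   s6    s13  s14 
   s7     s7   s8 
   s8     s9  s10 
   s9    s11  s12 
   s10   s13  s14 
 * s11    s7   s8 
 * s12    s9  s10 
 * s13   s11  s12 
 * s14   s13  s14 
(> = start, * = accepting)

start=s0; accept=s11,s12,s13,s14; s0-a>s1; s0-b>s2; s1-a>s3; s1-b>s4; s2-a>s5; s2-b>s6; s3-a>s7; s3-b>s8; s4-a>s9; s4-b>s10; s5-a>s11; s5-b>s12; s6-a>s13; s6-b>s14; s7-a>s7; s7-b>s8; s8-a>s9; s8-b>s10; s9-a>s11; s9-b>s12; s10-a>s13; s10-b>s14; s11-a>s7; s11-b>s8; s12-a>s9; s12-b>s10; s13-a>s11; s13-b>s12; s14-a>s13; s14-b>s14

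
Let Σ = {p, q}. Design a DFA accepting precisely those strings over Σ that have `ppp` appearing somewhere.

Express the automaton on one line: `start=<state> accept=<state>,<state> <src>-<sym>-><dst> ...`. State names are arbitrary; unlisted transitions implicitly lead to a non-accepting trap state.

start=S0 accept=S3 S0-p->S1 S0-q->S0 S1-p->S2 S1-q->S0 S2-p->S3 S2-q->S0 S3-p->S3 S3-q->S3

Track how much of `ppp` has been matched so far: state S0 is no progress, S3 is the absorbing accept state reached once `ppp` has occurred. Intermediate states record partial matches; on a mismatch, fall back to the longest reusable overlap.
A 4-state machine:
        p   q  
>  S0   S1  S0 
   S1   S2  S0 
   S2   S3  S0 
 * S3   S3  S3 
(> = start, * = accepting)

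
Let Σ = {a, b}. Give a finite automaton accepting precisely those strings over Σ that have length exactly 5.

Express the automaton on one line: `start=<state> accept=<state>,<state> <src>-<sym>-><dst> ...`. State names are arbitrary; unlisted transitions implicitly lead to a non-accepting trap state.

Count input length up to 6: every symbol moves from s0 toward s6, which means 'more than 5' and absorbs. Accept from {s5}.
        a   b  
>  s0   s1  s1 
   s1   s2  s2 
   s2   s3  s3 
   s3   s4  s4 
   s4   s5  s5 
 * s5   s6  s6 
   s6   s6  s6 
(> = start, * = accepting)

start=s0 accept=s5 s0-a->s1 s0-b->s1 s1-a->s2 s1-b->s2 s2-a->s3 s2-b->s3 s3-a->s4 s3-b->s4 s4-a->s5 s4-b->s5 s5-a->s6 s5-b->s6 s6-a->s6 s6-b->s6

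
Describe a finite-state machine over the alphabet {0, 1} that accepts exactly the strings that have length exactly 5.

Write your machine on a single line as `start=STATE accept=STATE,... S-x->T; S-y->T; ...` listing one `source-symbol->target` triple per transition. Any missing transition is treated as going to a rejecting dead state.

Count input length up to 6: every symbol moves from A toward G, which means 'more than 5' and absorbs. Accept from {F}.
With 7 states:
       0  1 
>  A   B  B 
   B   C  C 
   C   D  D 
   D   E  E 
   E   F  F 
 * F   G  G 
   G   G  G 
(> = start, * = accepting)

start=A; accept=F; A-0->B; A-1->B; B-0->C; B-1->C; C-0->D; C-1->D; D-0->E; D-1->E; E-0->F; E-1->F; F-0->G; F-1->G; G-0->G; G-1->G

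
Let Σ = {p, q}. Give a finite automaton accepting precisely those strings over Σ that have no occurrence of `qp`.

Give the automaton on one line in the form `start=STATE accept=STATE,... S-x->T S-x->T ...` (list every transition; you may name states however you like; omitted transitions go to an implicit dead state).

Track partial matches of the forbidden pattern `qp`. State s2 is a dead state reached once `qp` has occurred; every other state accepts. s0 means no part of `qp` is currently matched.
With 3 states:
        p   q  
>* s0   s0  s1 
 * s1   s2  s1 
   s2   s2  s2 
(> = start, * = accepting)

start=s0 accept=s0,s1 s0-p->s0 s0-q->s1 s1-p->s2 s1-q->s1 s2-p->s2 s2-q->s2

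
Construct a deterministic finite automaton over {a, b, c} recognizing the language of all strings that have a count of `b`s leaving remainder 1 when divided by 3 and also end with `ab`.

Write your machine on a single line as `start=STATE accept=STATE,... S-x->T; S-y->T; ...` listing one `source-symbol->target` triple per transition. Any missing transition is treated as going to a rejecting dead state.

Build one automaton per condition and run them in lockstep. One (3 states) tracks the count of `b`s modulo 3; the other (3 states) tracks how much of the suffix `ab` has currently been matched. Each combined state is a pair, one component from each; accept when both components accept.
9 states suffice.
        a   b   c  
>  S0   S1  S2  S0 
   S1   S1  S3  S0 
   S2   S4  S5  S2 
 * S3   S4  S5  S2 
   S4   S4  S6  S2 
   S5   S7  S0  S5 
   S6   S7  S0  S5 
   S7   S7  S8  S5 
   S8   S1  S2  S0 
(> = start, * = accepting)

start=S0; accept=S3; S0-a->S1; S0-b->S2; S0-c->S0; S1-a->S1; S1-b->S3; S1-c->S0; S2-a->S4; S2-b->S5; S2-c->S2; S3-a->S4; S3-b->S5; S3-c->S2; S4-a->S4; S4-b->S6; S4-c->S2; S5-a->S7; S5-b->S0; S5-c->S5; S6-a->S7; S6-b->S0; S6-c->S5; S7-a->S7; S7-b->S8; S7-c->S5; S8-a->S1; S8-b->S2; S8-c->S0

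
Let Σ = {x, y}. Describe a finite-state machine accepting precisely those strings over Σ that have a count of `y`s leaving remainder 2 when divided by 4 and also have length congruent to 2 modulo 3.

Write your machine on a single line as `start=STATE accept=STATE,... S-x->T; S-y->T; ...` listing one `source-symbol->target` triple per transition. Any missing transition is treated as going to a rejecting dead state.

Build one automaton per condition and run them in lockstep. One (4 states) tracks the count of `y`s modulo 4; the other (3 states) tracks the input length modulo 3. Each combined state is a pair, one component from each; accept when both components accept.
       x  y 
>  A   B  C 
   B   D  E 
   C   E  F 
   D   A  G 
   E   G  H 
 * F   H  I 
   G   C  J 
   H   J  K 
   I   K  B 
   J   F  L 
   K   L  D 
   L   I  A 
(> = start, * = accepting)

start=A; accept=F; A-x->B; A-y->C; B-x->D; B-y->E; C-x->E; C-y->F; D-x->A; D-y->G; E-x->G; E-y->H; F-x->H; F-y->I; G-x->C; G-y->J; H-x->J; H-y->K; I-x->K; I-y->B; J-x->F; J-y->L; K-x->L; K-y->D; L-x->I; L-y->A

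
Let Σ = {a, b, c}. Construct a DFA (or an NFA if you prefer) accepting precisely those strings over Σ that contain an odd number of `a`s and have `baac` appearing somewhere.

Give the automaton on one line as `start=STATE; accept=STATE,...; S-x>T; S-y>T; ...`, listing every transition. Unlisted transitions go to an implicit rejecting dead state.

Build one automaton per condition and run them in lockstep. The first has 2 states tracking the count of `a`s modulo 2; the second has 5 states tracking whether and how much of `baac` has been seen. A product state is a pair (one from each), accepting exactly when both do.
10 states suffice.
        a   b   c  
>  s0   s1  s2  s0 
   s1   s0  s3  s1 
   s2   s4  s2  s0 
   s3   s5  s3  s1 
   s4   s6  s3  s1 
   s5   s7  s2  s0 
   s6   s1  s2  s8 
   s7   s0  s3  s9 
   s8   s9  s8  s8 
 * s9   s8  s9  s9 
(> = start, * = accepting)

start=s0; accept=s9; s0-a>s1; s0-b>s2; s0-c>s0; s1-a>s0; s1-b>s3; s1-c>s1; s2-a>s4; s2-b>s2; s2-c>s0; s3-a>s5; s3-b>s3; s3-c>s1; s4-a>s6; s4-b>s3; s4-c>s1; s5-a>s7; s5-b>s2; s5-c>s0; s6-a>s1; s6-b>s2; s6-c>s8; s7-a>s0; s7-b>s3; s7-c>s9; s8-a>s9; s8-b>s8; s8-c>s8; s9-a>s8; s9-b>s9; s9-c>s9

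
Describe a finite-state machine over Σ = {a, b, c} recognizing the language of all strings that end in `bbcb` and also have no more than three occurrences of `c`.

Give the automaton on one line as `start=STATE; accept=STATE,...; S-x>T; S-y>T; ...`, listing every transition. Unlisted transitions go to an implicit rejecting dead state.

start=q0; accept=q10,q13,q15; q0-a>q0; q0-b>q1; q0-c>q2; q1-a>q0; q1-b>q3; q1-c>q2; q2-a>q2; q2-b>q4; q2-c>q5; q3-a>q0; q3-b>q3; q3-c>q6; q4-a>q2; q4-b>q7; q4-c>q5; q5-a>q5; q5-b>q8; q5-c>q9; q6-a>q2; q6-b>q10; q6-c>q5; q7-a>q2; q7-b>q7; q7-c>q11; q8-a>q5; q8-b>q12; q8-c>q9; q9-a>q9; q9-b>q9; q9-c>q9; q10-a>q2; q10-b>q7; q10-c>q5; q11-a>q5; q11-b>q13; q11-c>q9; q12-a>q5; q12-b>q12; q12-c>q14; q13-a>q5; q13-b>q12; q13-c>q9; q14-a>q9; q14-b>q15; q14-c>q9; q15-a>q9; q15-b>q9; q15-c>q9

Run two small machines in parallel and take their product. The first has 5 states tracking how much of the suffix `bbcb` has currently been matched; the second has 5 states tracking the count of `c`s, saturating at 4. A product state is a pair (one from each), accepting exactly when both do. Equivalent product states are then merged.
16 states suffice.
          a    b    c  
>  q0     q0   q1   q2 
   q1     q0   q3   q2 
   q2     q2   q4   q5 
   q3     q0   q3   q6 
   q4     q2   q7   q5 
   q5     q5   q8   q9 
   q6     q2  q10   q5 
   q7     q2   q7  q11 
   q8     q5  q12   q9 
   q9     q9   q9   q9 
 * q10    q2   q7   q5 
   q11    q5  q13   q9 
   q12    q5  q12  q14 
 * q13    q5  q12   q9 
   q14    q9  q15   q9 
 * q15    q9   q9   q9 
(> = start, * = accepting)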